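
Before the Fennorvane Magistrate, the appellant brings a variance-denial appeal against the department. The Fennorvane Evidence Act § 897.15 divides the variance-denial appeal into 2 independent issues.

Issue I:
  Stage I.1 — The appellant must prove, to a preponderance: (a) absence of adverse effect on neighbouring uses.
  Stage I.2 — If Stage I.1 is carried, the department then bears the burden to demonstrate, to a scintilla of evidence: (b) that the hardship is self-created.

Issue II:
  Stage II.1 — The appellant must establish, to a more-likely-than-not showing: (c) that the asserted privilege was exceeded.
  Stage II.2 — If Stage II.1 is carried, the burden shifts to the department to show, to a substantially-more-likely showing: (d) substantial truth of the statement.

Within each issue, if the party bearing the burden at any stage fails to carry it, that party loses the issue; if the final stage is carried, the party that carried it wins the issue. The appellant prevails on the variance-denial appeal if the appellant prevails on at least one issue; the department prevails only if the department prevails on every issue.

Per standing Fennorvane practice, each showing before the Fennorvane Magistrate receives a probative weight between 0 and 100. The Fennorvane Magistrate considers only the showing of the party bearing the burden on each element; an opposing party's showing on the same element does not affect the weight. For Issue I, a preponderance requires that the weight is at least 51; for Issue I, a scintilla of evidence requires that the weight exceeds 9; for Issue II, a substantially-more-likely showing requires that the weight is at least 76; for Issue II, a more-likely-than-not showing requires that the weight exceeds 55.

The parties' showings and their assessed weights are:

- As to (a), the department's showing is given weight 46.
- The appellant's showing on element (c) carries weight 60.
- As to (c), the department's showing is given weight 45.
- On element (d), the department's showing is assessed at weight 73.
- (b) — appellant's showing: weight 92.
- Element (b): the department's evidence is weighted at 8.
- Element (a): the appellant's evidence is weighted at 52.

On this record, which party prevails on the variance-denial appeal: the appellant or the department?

— Issue I —
At Stage I.1 the appellant must meet a preponderance (weight is at least 51): on (a) the weight is 52 (the department's 46 is given no effect), ≥ 51, so (a) meets the standard.
  The appellant carries Stage I.1; the department now bears the burden.
At Stage I.2 the department must meet a scintilla of evidence (weight exceeds 9): on (b) the weight is 8 (the appellant's 92 is given no effect), ≤ 9, so (b) does not meet the standard.
  The department does not carry Stage I.2.
The appellant prevails on this issue.
— Issue II —
Stage II.1 — burden on appellant; standard: a more-likely-than-not showing (weight exceeds 55).
    (c): 60 (department's 45 disregarded) > 55 [met]
  Stage II.1 carried; the burden shifts to the department.
Stage II.2 — burden on department; standard: a substantially-more-likely showing (weight is at least 76).
    (d): 73 < 76 [not met]
  Stage II.2 not carried; the department fails its burden.
So the appellant prevails on this issue.
Per-issue: Issue I → appellant; Issue II → appellant. The appellant must prevail on at least one issue; overall, the appellant prevails.

appellant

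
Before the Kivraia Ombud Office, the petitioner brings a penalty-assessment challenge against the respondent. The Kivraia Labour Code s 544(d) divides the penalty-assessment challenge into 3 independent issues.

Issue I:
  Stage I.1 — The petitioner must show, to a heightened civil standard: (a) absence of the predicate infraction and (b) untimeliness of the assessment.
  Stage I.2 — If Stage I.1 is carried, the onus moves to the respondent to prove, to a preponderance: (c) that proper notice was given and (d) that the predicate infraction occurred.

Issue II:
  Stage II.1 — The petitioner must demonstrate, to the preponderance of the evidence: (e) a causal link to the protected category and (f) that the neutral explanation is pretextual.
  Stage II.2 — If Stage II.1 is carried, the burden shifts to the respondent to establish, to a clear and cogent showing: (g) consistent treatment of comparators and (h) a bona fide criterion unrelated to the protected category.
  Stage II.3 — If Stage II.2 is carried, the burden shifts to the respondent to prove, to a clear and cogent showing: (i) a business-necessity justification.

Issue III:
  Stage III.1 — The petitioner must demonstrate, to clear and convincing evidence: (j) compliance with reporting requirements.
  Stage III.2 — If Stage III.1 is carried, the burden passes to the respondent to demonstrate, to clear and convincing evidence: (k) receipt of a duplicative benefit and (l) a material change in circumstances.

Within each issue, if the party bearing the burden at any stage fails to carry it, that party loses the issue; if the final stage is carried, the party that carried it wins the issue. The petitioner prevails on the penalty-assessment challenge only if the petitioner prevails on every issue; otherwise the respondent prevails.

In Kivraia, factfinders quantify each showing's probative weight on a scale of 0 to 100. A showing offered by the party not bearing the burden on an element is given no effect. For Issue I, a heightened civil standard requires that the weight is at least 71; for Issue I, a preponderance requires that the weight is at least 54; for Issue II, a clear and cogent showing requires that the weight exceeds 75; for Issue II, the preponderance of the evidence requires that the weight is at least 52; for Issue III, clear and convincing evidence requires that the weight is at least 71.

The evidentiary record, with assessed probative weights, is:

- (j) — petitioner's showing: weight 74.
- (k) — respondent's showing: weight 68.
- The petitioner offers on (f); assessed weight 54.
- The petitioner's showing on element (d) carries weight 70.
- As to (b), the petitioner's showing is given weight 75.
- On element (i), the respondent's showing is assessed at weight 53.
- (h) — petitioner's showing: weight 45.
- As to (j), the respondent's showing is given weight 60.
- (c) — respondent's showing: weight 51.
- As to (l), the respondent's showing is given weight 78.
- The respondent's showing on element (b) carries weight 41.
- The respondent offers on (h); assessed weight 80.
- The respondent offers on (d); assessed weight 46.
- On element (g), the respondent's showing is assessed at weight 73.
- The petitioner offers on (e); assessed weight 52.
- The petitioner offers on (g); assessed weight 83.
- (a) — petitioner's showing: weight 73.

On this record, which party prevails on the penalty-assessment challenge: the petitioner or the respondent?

petitioner

— Issue I —
Stage I.1 (petitioner, a heightened civil standard, weight is at least 71): (a) 73 ≥ 71 — meets; (b) 75 (respondent's 41 disregarded) ≥ 71 — meets.
  The petitioner carries Stage I.1; the respondent now bears the burden.
Stage I.2 (respondent, a preponderance, weight is at least 54): (c) 51 < 54 — fails; (d) 46 (petitioner's 70 disregarded) < 54 — fails.
  The respondent does not carry Stage I.2.
The analysis ends at Stage I.2; the petitioner prevails on this issue.
— Issue II —
At Stage II.1 the petitioner must meet the preponderance of the evidence (weight is at least 52): on (e) the weight is 52, ≥ 52, so (e) meets the standard; on (f) the weight is 54, which does reach 52, so (f) meets the standard.
  Stage II.1 is satisfied; the onus moves to the respondent.
At Stage II.2 the respondent must meet a clear and cogent showing (weight exceeds 75): on (g) the weight is 73 (the petitioner's 83 is given no effect), which does not exceed 75, so (g) does not meet the standard; on (h) the weight is 80 (the petitioner's 45 is given no effect), > 75, so (h) meets the standard.
  Not every element is met, so the respondent fails to carry Stage II.2.
The petitioner prevails on this issue.
— Issue III —
Stage III.1 — burden on petitioner; standard: clear and convincing evidence (weight is at least 71).
    (j): 74 (respondent's 60 disregarded) ≥ 71 [met]
  Stage III.1 is satisfied; the onus moves to the respondent.
Stage III.2 — burden on respondent; standard: clear and convincing evidence (weight is at least 71).
    (k): 68 < 71 [not met]
    (l): 78 ≥ 71 [met]
  Stage III.2 not carried; the respondent fails its burden.
So the petitioner prevails on this issue.
Per-issue: Issue I → petitioner; Issue II → petitioner; Issue III → petitioner. The petitioner must prevail on every issue; overall, the petitioner prevails.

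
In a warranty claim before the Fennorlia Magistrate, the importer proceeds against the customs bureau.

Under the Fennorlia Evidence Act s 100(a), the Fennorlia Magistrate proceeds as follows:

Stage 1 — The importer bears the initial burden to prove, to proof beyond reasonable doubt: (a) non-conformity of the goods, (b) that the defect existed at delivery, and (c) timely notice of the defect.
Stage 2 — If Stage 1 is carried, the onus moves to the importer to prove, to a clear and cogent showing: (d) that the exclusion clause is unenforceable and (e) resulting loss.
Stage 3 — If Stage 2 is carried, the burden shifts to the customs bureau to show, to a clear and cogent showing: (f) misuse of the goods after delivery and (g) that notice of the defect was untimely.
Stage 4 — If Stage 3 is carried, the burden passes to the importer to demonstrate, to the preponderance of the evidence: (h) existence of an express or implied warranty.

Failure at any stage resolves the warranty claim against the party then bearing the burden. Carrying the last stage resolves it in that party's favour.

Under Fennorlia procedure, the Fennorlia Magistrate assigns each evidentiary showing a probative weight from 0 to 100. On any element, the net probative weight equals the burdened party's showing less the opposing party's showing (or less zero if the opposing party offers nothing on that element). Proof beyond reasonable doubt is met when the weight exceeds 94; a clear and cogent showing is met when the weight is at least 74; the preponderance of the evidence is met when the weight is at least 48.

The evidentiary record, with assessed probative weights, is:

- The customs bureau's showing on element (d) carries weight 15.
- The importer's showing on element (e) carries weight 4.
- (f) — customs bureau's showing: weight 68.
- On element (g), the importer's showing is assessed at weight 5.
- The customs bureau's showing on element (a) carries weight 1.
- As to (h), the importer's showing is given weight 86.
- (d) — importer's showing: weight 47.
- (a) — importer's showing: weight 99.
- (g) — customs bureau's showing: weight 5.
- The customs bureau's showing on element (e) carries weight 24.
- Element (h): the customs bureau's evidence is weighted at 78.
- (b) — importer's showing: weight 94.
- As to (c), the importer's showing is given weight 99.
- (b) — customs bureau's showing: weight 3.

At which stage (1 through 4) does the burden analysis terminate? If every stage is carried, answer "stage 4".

stage 1

Stage 1 — burden on importer; standard: proof beyond reasonable doubt (weight exceeds 94).
    (a): 99 − 1 = 98 > 94 [met]
    (b): 94 − 3 = 91 ≤ 94 [not met]
    (c): 99 > 94 [met]
  Stage 1 not carried; the importer fails its burden.
The customs bureau prevails.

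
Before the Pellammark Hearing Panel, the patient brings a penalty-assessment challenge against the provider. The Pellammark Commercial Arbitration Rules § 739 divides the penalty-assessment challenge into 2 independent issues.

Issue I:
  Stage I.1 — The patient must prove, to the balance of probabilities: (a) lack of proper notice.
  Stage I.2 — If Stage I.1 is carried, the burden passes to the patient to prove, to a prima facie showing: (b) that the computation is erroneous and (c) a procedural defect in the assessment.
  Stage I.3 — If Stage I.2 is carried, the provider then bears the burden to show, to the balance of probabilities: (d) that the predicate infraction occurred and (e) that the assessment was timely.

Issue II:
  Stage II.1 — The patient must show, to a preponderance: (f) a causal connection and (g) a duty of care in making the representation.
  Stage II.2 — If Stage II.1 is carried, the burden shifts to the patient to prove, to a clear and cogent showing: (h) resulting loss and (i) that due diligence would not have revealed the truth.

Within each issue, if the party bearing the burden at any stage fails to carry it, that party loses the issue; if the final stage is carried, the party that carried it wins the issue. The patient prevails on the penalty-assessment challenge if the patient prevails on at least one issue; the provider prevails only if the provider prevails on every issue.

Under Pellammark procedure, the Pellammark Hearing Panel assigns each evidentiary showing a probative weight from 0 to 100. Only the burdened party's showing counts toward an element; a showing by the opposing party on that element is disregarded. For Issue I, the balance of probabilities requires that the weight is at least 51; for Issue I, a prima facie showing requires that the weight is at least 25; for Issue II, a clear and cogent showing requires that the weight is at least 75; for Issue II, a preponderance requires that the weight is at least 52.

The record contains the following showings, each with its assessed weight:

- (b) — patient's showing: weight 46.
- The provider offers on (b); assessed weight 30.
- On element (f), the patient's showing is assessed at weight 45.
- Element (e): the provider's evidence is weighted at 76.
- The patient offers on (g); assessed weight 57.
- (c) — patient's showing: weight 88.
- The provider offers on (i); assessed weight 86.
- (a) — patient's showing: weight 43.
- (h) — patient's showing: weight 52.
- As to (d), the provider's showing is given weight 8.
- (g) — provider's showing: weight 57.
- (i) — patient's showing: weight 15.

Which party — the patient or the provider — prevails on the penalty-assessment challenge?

provider

— Issue I —
Stage I.1 (patient, the balance of probabilities, weight is at least 51): (a) 43 < 51 — fails.
  The patient does not carry Stage I.1.
So the provider prevails on this issue.
— Issue II —
Stage II.1 — burden on patient; standard: a preponderance (weight is at least 52).
    (f): 45 < 52 [not met]
    (g): 57 (provider's 57 disregarded) ≥ 52 [met]
  Not every element is met, so the patient fails to carry Stage II.1.
The analysis ends at Stage II.1; the provider prevails on this issue.
Per-issue: Issue I → provider; Issue II → provider. The patient must prevail on at least one issue; overall, the provider prevails.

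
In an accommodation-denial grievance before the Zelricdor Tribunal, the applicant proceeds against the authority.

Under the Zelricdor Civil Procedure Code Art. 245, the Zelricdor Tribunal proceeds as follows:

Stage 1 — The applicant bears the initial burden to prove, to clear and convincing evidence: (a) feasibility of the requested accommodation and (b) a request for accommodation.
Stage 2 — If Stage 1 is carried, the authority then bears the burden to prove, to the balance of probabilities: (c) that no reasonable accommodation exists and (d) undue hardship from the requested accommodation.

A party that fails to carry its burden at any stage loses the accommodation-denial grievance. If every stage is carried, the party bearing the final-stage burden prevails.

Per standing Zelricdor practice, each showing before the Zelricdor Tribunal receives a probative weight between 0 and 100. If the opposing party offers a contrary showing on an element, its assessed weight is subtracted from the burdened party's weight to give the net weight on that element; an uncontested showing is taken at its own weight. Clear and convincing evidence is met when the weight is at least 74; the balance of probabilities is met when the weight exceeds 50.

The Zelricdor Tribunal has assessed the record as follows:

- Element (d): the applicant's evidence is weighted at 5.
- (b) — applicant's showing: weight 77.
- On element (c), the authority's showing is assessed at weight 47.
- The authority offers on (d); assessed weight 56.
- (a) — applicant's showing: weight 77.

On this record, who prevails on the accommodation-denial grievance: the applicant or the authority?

Stage 1 — burden on applicant; standard: clear and convincing evidence (weight is at least 74).
    (a): 77 ≥ 74 [met]
    (b): 77 ≥ 74 [met]
  All elements met. The burden passes to the authority.
Stage 2 — burden on authority; standard: the balance of probabilities (weight exceeds 50).
    (c): 47 ≤ 50 [not met]
    (d): 56 − 5 = 51 > 50 [met]
  Not every element is met, so the authority fails to carry Stage 2.
The analysis ends at Stage 2; the applicant prevails.

applicant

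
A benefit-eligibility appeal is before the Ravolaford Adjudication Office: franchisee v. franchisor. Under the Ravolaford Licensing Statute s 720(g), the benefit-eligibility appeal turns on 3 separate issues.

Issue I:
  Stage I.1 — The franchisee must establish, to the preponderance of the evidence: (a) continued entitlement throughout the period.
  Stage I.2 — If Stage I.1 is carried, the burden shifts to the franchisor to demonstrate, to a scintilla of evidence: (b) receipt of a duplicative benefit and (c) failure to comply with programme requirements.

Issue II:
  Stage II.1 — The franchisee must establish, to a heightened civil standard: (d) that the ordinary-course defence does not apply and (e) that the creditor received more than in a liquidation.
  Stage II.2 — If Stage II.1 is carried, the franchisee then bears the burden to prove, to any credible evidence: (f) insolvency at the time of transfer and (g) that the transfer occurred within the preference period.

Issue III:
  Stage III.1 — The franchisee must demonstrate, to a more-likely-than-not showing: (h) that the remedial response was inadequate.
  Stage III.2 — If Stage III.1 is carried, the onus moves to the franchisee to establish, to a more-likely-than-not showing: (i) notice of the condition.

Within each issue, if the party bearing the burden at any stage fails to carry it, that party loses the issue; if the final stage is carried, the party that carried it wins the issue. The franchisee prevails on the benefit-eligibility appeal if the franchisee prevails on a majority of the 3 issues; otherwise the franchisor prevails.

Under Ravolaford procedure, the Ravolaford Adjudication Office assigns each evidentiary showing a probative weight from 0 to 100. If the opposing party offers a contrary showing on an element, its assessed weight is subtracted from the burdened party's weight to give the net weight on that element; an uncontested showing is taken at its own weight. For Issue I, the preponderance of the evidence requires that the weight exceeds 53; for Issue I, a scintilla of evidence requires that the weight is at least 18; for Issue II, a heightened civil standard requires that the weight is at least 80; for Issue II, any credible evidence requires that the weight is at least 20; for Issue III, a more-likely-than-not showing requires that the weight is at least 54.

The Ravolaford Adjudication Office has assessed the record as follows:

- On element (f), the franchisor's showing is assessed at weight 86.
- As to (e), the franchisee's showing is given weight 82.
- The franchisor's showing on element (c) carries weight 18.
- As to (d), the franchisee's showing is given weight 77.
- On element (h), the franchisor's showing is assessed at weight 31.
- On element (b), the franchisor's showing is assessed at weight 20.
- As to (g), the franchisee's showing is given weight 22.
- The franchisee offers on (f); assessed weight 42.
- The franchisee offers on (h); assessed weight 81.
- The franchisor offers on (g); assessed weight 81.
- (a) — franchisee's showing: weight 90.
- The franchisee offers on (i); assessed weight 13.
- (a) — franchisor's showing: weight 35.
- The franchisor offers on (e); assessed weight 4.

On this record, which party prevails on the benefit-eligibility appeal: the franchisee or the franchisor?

franchisor

— Issue I —
At Stage I.1 the franchisee must meet the preponderance of the evidence (weight exceeds 53): on (a) the weight is 90 less the opposing 35 gives net 55, which does exceed 53, so (a) meets the standard.
  The franchisee carries Stage I.1; the franchisor now bears the burden.
At Stage I.2 the franchisor must meet a scintilla of evidence (weight is at least 18): on (b) the weight is 20, which does reach 18, so (b) meets the standard; on (c) the weight is 18, which does reach 18, so (c) meets the standard.
  Stage I.2 carried; the final stage is satisfied.
All stages carried — the franchisor prevails on this issue.
— Issue II —
At Stage II.1 the franchisee must meet a heightened civil standard (weight is at least 80): on (d) the weight is 77, < 80, so (d) does not meet the standard; on (e) the weight is 82 less the opposing 4 gives net 78, which does not reach 80, so (e) does not meet the standard.
  Not every element is met, so the franchisee fails to carry Stage II.1.
The analysis ends at Stage II.1; the franchisor prevails on this issue.
— Issue III —
Stage III.1 (franchisee, a more-likely-than-not showing, weight is at least 54): (h) net 81−31=50 < 54 — fails.
  Not every element is met, so the franchisee fails to carry Stage III.1.
So the franchisor prevails on this issue.
Per-issue: Issue I → franchisor; Issue II → franchisor; Issue III → franchisor. The franchisee must prevail on a majority of issues; overall, the franchisor prevails.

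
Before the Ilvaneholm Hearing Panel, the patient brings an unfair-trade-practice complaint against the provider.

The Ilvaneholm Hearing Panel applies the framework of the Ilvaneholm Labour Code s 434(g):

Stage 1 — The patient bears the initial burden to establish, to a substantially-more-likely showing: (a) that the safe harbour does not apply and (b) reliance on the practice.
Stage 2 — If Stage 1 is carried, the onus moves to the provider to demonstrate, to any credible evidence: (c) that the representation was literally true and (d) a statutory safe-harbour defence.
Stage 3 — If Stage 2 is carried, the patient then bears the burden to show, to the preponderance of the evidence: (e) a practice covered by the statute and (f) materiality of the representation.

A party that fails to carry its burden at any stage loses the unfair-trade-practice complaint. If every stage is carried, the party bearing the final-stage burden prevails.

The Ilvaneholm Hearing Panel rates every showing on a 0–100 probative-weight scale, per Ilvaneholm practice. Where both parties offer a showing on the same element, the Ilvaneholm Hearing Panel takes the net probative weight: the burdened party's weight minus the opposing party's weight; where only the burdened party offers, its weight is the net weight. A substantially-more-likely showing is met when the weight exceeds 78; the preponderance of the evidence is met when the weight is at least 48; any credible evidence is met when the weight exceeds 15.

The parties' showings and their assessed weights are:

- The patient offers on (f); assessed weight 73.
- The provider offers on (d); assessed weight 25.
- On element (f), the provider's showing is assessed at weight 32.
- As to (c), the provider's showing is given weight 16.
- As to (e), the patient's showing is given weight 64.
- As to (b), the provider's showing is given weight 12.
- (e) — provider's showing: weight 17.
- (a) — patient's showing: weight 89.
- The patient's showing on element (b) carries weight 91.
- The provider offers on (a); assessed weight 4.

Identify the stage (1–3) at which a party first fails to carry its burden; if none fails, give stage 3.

Stage 1 — burden on patient; standard: a substantially-more-likely showing (weight exceeds 78).
    (a): 89 − 4 = 85 > 78 [met]
    (b): 91 − 12 = 79 > 78 [met]
  Stage 1 carried; the burden shifts to the provider.
Stage 2 — burden on provider; standard: any credible evidence (weight exceeds 15).
    (c): 16 > 15 [met]
    (d): 25 > 15 [met]
  Stage 2 is satisfied; the onus moves to the patient.
Stage 3 — burden on patient; standard: the preponderance of the evidence (weight is at least 48).
    (e): 64 − 17 = 47 < 48 [not met]
    (f): 73 − 32 = 41 < 48 [not met]
  Stage 3 not carried; the patient fails its burden.
The provider prevails.

stage 3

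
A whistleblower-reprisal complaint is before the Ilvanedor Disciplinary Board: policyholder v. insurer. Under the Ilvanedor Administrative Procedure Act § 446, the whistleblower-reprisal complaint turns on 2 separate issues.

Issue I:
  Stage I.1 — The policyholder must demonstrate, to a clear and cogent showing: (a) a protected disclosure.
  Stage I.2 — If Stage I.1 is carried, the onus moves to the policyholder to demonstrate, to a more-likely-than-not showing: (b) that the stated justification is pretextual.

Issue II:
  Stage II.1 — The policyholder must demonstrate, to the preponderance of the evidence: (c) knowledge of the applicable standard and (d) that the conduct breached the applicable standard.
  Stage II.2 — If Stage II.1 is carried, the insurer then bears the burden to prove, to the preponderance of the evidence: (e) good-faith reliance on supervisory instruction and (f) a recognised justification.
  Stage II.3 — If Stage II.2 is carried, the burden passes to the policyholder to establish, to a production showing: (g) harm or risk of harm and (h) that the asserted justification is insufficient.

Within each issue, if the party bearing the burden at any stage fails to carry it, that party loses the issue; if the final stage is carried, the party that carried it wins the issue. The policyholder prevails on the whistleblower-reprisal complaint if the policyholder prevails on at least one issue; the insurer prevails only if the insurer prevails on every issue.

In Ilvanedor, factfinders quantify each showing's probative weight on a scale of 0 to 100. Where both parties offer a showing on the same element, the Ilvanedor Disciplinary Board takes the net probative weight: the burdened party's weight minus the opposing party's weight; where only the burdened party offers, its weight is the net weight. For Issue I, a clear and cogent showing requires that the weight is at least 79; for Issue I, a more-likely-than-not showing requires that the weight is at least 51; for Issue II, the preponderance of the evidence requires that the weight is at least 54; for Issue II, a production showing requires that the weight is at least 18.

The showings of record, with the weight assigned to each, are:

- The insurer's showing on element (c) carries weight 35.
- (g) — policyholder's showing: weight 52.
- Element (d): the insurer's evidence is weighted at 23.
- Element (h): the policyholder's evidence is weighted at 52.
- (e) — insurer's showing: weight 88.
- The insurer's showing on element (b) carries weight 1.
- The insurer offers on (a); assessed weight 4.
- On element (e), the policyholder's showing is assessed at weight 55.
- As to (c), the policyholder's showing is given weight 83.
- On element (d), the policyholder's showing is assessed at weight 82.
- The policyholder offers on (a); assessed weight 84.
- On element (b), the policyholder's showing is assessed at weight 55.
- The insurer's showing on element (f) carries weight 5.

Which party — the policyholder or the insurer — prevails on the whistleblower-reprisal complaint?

— Issue I —
At Stage I.1 the policyholder must meet a clear and cogent showing (weight is at least 79): on (a) the weight is 84 less the opposing 4 gives net 80, which does reach 79, so (a) meets the standard.
  Stage I.1 is satisfied; the policyholder continues to bear the burden.
At Stage I.2 the policyholder must meet a more-likely-than-not showing (weight is at least 51): on (b) the weight is 55 less the opposing 1 gives net 54, which does reach 51, so (b) meets the standard.
  The policyholder carries the last stage.
All stages carried — the policyholder prevails on this issue.
— Issue II —
Stage II.1 — burden on policyholder; standard: the preponderance of the evidence (weight is at least 54).
    (c): 83 − 35 = 48 < 54 [not met]
    (d): 82 − 23 = 59 ≥ 54 [met]
  The policyholder does not carry Stage II.1.
So the insurer prevails on this issue.
Per-issue: Issue I → policyholder; Issue II → insurer. The policyholder must prevail on at least one issue; overall, the policyholder prevails.

policyholder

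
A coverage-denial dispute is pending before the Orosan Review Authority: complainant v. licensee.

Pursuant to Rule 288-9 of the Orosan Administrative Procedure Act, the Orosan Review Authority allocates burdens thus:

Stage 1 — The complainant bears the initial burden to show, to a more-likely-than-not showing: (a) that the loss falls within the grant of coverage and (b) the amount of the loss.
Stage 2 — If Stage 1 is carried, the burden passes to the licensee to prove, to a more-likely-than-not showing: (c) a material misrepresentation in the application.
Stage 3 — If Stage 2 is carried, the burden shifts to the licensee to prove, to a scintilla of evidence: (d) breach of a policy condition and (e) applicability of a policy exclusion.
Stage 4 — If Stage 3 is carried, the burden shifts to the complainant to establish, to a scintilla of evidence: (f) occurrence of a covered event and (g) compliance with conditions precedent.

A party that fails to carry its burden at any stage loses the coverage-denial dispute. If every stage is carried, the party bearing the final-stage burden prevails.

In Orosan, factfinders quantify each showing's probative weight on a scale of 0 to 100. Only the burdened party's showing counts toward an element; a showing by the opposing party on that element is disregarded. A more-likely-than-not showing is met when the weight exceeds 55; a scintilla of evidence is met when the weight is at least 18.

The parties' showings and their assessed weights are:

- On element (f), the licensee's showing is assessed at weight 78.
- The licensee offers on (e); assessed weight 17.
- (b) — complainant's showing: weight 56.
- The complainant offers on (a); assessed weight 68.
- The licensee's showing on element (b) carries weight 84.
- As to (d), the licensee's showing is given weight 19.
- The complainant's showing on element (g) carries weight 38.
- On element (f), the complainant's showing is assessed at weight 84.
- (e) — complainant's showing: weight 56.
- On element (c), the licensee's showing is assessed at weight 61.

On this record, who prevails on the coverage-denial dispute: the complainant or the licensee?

complainant

Stage 1 (complainant, a more-likely-than-not showing, weight exceeds 55): (a) 68 > 55 — meets; (b) 56 (licensee's 84 disregarded) > 55 — meets.
  The complainant carries Stage 1; the licensee now bears the burden.
Stage 2 (licensee, a more-likely-than-not showing, weight exceeds 55): (c) 61 > 55 — meets.
  Stage 2 is satisfied; the licensee continues to bear the burden.
Stage 3 (licensee, a scintilla of evidence, weight is at least 18): (d) 19 ≥ 18 — meets; (e) 17 (complainant's 56 disregarded) < 18 — fails.
  The licensee does not carry Stage 3.
So the complainant prevails.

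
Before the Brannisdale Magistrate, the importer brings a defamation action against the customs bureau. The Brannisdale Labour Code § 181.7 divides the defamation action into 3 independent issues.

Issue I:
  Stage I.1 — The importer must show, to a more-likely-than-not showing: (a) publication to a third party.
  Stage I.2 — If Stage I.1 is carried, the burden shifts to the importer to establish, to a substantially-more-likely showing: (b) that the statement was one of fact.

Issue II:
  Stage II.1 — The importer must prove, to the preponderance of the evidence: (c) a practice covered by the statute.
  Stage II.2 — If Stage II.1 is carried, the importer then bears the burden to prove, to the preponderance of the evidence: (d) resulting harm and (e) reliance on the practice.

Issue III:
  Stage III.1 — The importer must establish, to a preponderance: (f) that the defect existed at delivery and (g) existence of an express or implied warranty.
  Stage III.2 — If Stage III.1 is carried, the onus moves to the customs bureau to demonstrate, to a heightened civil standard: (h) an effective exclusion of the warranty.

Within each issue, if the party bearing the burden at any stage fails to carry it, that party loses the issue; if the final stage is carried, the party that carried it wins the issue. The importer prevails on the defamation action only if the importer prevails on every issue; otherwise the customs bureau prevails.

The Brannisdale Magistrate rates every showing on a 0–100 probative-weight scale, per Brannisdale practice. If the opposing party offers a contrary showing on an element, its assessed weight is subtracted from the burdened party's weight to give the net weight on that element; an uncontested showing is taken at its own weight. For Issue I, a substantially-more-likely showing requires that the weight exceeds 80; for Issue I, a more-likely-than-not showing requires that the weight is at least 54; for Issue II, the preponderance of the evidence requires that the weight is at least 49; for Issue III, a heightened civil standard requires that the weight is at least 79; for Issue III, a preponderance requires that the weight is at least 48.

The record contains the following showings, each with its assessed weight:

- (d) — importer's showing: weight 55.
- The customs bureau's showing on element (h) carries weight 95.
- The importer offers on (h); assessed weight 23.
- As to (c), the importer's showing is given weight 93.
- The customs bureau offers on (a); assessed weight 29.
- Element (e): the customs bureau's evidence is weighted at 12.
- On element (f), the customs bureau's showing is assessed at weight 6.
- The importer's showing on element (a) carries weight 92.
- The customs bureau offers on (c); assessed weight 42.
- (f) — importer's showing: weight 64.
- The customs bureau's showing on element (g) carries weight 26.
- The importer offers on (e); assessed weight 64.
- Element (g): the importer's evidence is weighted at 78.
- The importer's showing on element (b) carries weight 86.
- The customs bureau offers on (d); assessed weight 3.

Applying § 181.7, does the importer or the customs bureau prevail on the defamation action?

importer

— Issue I —
At Stage I.1 the importer must meet a more-likely-than-not showing (weight is at least 54): on (a) the weight is 92 less the opposing 29 gives net 63, ≥ 54, so (a) meets the standard.
  Stage I.1 is satisfied; the importer continues to bear the burden.
At Stage I.2 the importer must meet a substantially-more-likely showing (weight exceeds 80): on (b) the weight is 86, > 80, so (b) meets the standard.
  Stage I.2 carried; the final stage is satisfied.
Every stage carried; the importer prevails on this issue.
— Issue II —
Stage II.1 (importer, the preponderance of the evidence, weight is at least 49): (c) net 93−42=51 ≥ 49 — meets.
  Stage II.1 carried; the burden remains with the importer.
Stage II.2 (importer, the preponderance of the evidence, weight is at least 49): (d) net 55−3=52 ≥ 49 — meets; (e) net 64−12=52 ≥ 49 — meets.
  The importer carries the last stage.
With every stage satisfied, the importer prevails on this issue.
— Issue III —
Stage III.1 (importer, a preponderance, weight is at least 48): (f) net 64−6=58 ≥ 48 — meets; (g) net 78−26=52 ≥ 48 — meets.
  Stage III.1 carried; the burden shifts to the customs bureau.
Stage III.2 (customs bureau, a heightened civil standard, weight is at least 79): (h) net 95−23=72 < 79 — fails.
  The customs bureau does not carry Stage III.2.
The analysis ends at Stage III.2; the importer prevails on this issue.
Per-issue: Issue I → importer; Issue II → importer; Issue III → importer. The importer must prevail on every issue; overall, the importer prevails.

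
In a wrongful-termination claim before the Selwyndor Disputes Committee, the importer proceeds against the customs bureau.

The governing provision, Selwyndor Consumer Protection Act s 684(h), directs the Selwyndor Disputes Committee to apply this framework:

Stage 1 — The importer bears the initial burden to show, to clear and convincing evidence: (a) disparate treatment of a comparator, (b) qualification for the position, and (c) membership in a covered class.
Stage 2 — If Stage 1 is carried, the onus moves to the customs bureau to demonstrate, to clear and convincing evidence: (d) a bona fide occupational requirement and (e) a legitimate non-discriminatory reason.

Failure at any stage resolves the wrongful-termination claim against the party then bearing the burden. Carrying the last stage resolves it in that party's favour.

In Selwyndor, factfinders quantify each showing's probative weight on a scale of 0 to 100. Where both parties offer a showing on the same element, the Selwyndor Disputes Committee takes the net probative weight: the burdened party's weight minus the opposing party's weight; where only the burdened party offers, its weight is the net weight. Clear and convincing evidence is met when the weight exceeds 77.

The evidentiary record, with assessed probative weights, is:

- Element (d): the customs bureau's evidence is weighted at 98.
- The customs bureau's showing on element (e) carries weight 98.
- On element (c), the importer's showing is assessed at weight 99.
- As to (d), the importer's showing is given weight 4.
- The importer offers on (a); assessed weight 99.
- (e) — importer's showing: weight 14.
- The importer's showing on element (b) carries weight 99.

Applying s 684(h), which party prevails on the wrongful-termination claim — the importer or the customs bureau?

customs bureau

Stage 1 — burden on importer; standard: clear and convincing evidence (weight exceeds 77).
    (a): 99 > 77 [met]
    (b): 99 > 77 [met]
    (c): 99 > 77 [met]
  Stage 1 is satisfied; the onus moves to the customs bureau.
Stage 2 — burden on customs bureau; standard: clear and convincing evidence (weight exceeds 77).
    (d): 98 − 4 = 94 > 77 [met]
    (e): 98 − 14 = 84 > 77 [met]
  All elements met at the final stage.
With every stage satisfied, the customs bureau prevails.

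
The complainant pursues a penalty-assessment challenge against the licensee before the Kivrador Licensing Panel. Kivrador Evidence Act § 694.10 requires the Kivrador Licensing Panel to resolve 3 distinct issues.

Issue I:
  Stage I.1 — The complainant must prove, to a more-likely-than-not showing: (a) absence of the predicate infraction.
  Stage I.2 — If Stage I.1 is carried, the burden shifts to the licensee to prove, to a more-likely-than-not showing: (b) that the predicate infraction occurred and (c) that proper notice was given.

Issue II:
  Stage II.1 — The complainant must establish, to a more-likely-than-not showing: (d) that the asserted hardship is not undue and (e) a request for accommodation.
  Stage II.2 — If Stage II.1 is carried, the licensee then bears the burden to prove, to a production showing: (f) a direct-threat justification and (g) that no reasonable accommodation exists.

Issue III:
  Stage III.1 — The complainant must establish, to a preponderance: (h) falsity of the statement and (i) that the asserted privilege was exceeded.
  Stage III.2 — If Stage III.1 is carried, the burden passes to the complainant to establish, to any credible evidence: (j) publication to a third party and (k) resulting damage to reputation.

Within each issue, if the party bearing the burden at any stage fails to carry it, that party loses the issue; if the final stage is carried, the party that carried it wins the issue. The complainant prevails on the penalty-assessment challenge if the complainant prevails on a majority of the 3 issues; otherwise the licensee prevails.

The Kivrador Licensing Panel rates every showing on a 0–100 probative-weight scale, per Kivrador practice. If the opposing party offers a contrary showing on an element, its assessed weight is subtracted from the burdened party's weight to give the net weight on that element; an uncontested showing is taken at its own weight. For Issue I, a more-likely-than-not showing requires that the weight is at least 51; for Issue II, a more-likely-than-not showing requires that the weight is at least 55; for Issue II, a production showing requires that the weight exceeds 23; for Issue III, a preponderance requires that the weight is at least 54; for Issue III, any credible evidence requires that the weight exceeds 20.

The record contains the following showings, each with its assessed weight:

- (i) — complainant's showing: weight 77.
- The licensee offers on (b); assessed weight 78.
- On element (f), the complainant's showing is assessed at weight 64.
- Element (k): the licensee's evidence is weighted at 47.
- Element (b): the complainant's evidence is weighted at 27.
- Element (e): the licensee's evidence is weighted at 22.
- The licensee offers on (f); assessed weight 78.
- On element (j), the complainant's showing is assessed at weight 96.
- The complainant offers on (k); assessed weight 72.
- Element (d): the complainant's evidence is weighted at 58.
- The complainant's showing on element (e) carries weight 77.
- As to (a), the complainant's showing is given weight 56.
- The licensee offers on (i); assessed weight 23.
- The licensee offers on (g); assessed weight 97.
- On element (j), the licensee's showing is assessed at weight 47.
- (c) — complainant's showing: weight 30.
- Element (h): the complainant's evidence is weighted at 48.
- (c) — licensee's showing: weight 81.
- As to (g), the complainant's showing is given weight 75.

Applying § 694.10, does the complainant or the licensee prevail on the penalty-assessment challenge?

licensee

— Issue I —
At Stage I.1 the complainant must meet a more-likely-than-not showing (weight is at least 51): on (a) the weight is 56, which does reach 51, so (a) meets the standard.
  Stage I.1 is satisfied; the onus moves to the licensee.
At Stage I.2 the licensee must meet a more-likely-than-not showing (weight is at least 51): on (b) the weight is 78 less the opposing 27 gives net 51, ≥ 51, so (b) meets the standard; on (c) the weight is 81 less the opposing 30 gives net 51, ≥ 51, so (c) meets the standard.
  The licensee carries the last stage.
With every stage satisfied, the licensee prevails on this issue.
— Issue II —
At Stage II.1 the complainant must meet a more-likely-than-not showing (weight is at least 55): on (d) the weight is 58, ≥ 55, so (d) meets the standard; on (e) the weight is 77 less the opposing 22 gives net 55, ≥ 55, so (e) meets the standard.
  All elements met. The burden passes to the licensee.
At Stage II.2 the licensee must meet a production showing (weight exceeds 23): on (f) the weight is 78 less the opposing 64 gives net 14, ≤ 23, so (f) does not meet the standard; on (g) the weight is 97 less the opposing 75 gives net 22, which does not exceed 23, so (g) does not meet the standard.
  The licensee does not carry Stage II.2.
So the complainant prevails on this issue.
— Issue III —
Stage III.1 (complainant, a preponderance, weight is at least 54): (h) 48 < 54 — fails; (i) net 77−23=54 ≥ 54 — meets.
  Not every element is met, so the complainant fails to carry Stage III.1.
The analysis ends at Stage III.1; the licensee prevails on this issue.
Per-issue: Issue I → licensee; Issue II → complainant; Issue III → licensee. The complainant must prevail on a majority of issues; overall, the licensee prevails.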